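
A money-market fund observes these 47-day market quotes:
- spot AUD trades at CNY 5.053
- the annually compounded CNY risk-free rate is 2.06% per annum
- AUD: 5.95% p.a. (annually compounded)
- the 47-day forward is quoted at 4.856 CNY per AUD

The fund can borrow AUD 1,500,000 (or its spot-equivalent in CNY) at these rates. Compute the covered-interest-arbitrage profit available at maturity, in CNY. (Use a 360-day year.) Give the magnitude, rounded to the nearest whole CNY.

CNY 260,533

T = 47/360 years.
Route A — deposit AUD, sell forward: 1,500,000 × 1.007574273 × 4.856 = CNY 7,339,171.00.
Route B — convert at spot, deposit CNY: 1,500,000 × 5.053 × 1.002665664 = CNY 7,599,704.40.
The quoted forward undervalues AUD, so borrow AUD, convert to CNY at spot, deposit the CNY at 2.06%, and buy AUD forward at 4.856 to cover the loan.
Profit = 7,599,704.40 − 7,339,171.00 = CNY 260,533.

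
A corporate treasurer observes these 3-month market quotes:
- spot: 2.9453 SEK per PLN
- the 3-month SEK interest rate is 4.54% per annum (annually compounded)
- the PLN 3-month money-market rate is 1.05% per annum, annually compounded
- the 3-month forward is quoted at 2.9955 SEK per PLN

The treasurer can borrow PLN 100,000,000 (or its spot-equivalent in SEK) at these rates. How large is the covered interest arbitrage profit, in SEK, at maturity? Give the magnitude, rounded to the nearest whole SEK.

T = 3/12 years.
Invest the PLN and cover forward: 100,000,000 × 1.00261472692 × 2.9955 = SEK 300,333,241.45.
Convert at spot and invest in SEK: 100,000,000 × 2.9453 × 1.01116172924 = SEK 297,817,464.11.
The quoted forward overvalues PLN, so borrow SEK, buy PLN at spot, deposit the PLN at 1.05%, and sell the proceeds forward at 2.9955.
The gap between the two covered legs is SEK 2,515,777.

SEK 2,515,777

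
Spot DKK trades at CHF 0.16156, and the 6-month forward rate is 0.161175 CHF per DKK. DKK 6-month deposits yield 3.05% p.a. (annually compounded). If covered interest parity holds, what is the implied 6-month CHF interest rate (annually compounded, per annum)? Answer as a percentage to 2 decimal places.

2.56%

T = 6/12 years.
F/S = 0.161175/0.16156 = 0.9976170 = (growth of CHF) / (growth of DKK).
The DKK side grows by (1 + 0.0305)^(6/12) = 1.0151355.
So the CHF growth factor = 1.0127164.
Annualise: 1.0127164^(12/6) − 1 = 0.025595 = 2.56%.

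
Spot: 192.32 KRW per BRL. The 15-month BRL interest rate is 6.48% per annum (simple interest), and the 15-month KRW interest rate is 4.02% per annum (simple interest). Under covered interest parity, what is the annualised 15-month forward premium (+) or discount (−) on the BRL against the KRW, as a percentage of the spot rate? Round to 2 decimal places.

-2.28%

T = 15/12 years.
F = S · g_KRW/g_BRL = 192.32 × 1.050250/1.081000 = 186.84929.
(F − S)/S ÷ T = (186.84929 − 192.32)/192.32/(15/12) = -0.022757 → -2.28%.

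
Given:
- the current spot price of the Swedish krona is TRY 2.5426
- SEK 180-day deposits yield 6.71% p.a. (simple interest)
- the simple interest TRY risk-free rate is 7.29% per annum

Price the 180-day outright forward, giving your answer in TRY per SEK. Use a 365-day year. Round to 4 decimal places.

T = 180/365 years.
TRY growth factor: 1 + 0.0729×180/365 = 1.0359507.
SEK accumulates by 1 + 0.0671×180/365 = 1.0330904.
So F = 2.5426 × 1.0359507 / 1.0330904 = 2.549640 (TRY/SEK).

2.5496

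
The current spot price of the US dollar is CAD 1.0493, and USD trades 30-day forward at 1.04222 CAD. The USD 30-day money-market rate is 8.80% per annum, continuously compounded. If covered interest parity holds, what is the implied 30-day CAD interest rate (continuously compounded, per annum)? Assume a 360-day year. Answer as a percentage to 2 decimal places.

T = 30/360 years.
F/S = 1.04222/1.0493 = 0.9932526 = (growth of CAD) / (growth of USD).
The USD side grows by e^(0.0880×30/360) = 1.0073603.
Hence g_CAD = 1.0005632.
Take logs: ln 1.0005632 / (30/360) = 0.006756, so 0.68%.

0.68%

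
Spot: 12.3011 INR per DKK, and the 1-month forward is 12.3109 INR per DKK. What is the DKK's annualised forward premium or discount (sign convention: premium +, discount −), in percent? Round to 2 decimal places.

+0.96%

T = 1/12 years.
DKK trades forward at +0.07967% vs spot over the period.
Annualise by dividing by T: 0.0007967 / (1/12) = 0.009560 → 0.96%.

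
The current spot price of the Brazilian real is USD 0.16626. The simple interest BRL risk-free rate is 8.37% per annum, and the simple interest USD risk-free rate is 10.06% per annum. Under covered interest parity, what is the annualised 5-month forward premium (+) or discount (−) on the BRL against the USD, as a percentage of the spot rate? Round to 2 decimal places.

T = 5/12 years.
F = S · g_USD/g_BRL = 0.16626 × 1.0419167/1.034875 = 0.16739130.
Annualised premium = (F − S)/S × (1/T) = (0.16739130 − 0.16626)/0.16626 ÷ (5/12) = 1.63%.

+1.63%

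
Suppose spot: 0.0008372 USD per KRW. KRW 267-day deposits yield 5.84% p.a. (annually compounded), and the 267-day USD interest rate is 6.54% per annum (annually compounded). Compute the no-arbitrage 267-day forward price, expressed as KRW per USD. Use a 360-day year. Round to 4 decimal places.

T = 267/360 years.
USD growth factor: (1 + 0.0654)^(267/360) = 1.0481060959.
KRW growth factor: (1 + 0.0584)^(267/360) = 1.0429943555.
So F = 0.0008372 × 1.0481060959 / 1.0429943555 = 0.0008413031373 (USD/KRW).
Quoted the other way: 1/0.0008413031373 = 1188.6322 KRW per USD.

1188.6322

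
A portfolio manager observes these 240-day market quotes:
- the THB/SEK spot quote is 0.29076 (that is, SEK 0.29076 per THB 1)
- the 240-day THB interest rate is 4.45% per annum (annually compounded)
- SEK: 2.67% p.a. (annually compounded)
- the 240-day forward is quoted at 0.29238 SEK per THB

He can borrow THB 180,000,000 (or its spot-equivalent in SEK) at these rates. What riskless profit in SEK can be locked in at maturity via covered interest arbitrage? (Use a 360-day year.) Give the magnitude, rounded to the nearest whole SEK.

T = 240/360 years.
Invest the THB and cover forward: 180,000,000 × 1.0294508808 × 0.29238 = SEK 54,178,352.74.
Convert at spot and invest in SEK: 180,000,000 × 0.29076 × 1.0177217156 = SEK 53,264,297.89.
The quoted forward overvalues THB, so borrow SEK, buy THB at spot, deposit the THB at 4.45%, and sell the proceeds forward at 0.29238.
Profit = 54,178,352.74 − 53,264,297.89 = SEK 914,055.

SEK 914,055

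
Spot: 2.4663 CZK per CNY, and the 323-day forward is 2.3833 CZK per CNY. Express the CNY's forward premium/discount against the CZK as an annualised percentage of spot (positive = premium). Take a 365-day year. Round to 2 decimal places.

-3.80%

T = 323/365 years.
Period premium: (2.3833 − 2.4663)/2.4663 = -0.0336537.
Per annum: -0.0336537 / (323/365) = -0.038030 = -3.80%.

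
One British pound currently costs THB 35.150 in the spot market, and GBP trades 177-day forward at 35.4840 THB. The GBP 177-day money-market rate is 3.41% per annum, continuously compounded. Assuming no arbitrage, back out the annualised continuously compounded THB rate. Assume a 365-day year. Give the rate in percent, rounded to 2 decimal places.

5.36%

T = 177/365 years.
By CIP, F/S equals the THB-to-GBP growth ratio: 35.484/35.15 = 1.0095021.
GBP growth factor: e^(0.0341×177/365) = 1.0166736.
Hence g_THB = 1.0263341.
Take logs: ln 1.0263341 / (177/365) = 0.053602, so 5.36%.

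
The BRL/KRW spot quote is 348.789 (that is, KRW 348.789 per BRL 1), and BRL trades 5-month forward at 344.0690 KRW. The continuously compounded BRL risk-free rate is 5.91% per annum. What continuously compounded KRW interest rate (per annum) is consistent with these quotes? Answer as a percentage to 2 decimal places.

T = 5/12 years.
F/S = 344.069/348.789 = 0.9864675 = (growth of KRW) / (growth of BRL).
The BRL side grows by e^(0.0591×5/12) = 1.0249307.
Hence g_KRW = 1.0110608.
Take logs: ln 1.0110608 / (5/12) = 0.026400, so 2.64%.

2.64%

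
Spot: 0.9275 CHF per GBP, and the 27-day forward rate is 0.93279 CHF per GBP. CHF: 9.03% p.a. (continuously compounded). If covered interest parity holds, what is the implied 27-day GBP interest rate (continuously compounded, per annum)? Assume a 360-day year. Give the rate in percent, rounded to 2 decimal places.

1.45%

T = 27/360 years.
CIP gives F = S · g_CHF/g_GBP, so g_CHF/g_GBP = 0.93279/0.9275 = 1.0057035.
The CHF side grows by e^(0.0903×27/360) = 1.0067955.
So the GBP growth factor = 1.0010858.
r = ln(1.0010858)/(27/360) = 0.014469 → 1.45%.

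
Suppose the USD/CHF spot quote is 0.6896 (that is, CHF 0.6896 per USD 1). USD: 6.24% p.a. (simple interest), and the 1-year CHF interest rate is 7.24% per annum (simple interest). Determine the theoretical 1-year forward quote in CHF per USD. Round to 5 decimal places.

T = 1 year.
CHF accumulates by 1 + 0.0724×1 = 1.072400.
USD growth factor: 1 + 0.0624×1 = 1.062400.
Forward (CHF per USD) = 0.6896 × 1.072400 / 1.062400 = 0.6960910.

0.69609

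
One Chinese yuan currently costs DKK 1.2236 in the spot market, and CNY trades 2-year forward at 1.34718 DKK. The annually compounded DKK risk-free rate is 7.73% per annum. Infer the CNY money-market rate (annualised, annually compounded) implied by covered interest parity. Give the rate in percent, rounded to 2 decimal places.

2.67%

T = 2 years.
By CIP, F/S equals the DKK-to-CNY growth ratio: 1.34718/1.2236 = 1.1009971.
DKK growth factor: (1 + 0.0773)^2 = 1.1605753.
That pins the CNY growth at 1.0541129.
r = 1.0541129^(1/2) − 1 = 0.026700 → 2.67%.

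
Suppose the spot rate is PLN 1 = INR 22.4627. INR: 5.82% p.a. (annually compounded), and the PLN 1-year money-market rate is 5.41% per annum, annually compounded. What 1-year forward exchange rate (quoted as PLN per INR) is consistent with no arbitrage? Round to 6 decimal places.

T = 1 year.
INR accumulates by (1 + 0.0582)^1 = 1.058200.
PLN growth factor: (1 + 0.0541)^1 = 1.054100.
Forward (INR per PLN) = 22.4627 × 1.058200 / 1.054100 = 22.55007.
Invert for PLN per INR: 1 / 22.55007 = 0.044346.

0.044346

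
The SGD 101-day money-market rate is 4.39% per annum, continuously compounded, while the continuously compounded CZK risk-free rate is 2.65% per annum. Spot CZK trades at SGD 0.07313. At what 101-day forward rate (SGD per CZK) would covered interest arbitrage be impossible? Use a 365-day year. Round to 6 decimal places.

T = 101/365 years.
SGD accumulates by e^(0.0439×101/365) = 1.0122218.
CZK growth factor: e^(0.0265×101/365) = 1.0073598.
Forward (SGD per CZK) = 0.07313 × 1.0122218 / 1.0073598 = 0.07348296.

0.073483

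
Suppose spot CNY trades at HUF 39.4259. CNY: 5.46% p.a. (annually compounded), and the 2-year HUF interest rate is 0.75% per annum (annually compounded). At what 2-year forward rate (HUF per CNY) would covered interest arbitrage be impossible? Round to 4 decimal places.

35.9829

T = 2 years.
HUF growth factor: (1 + 0.0075)^2 = 1.01505625.
CNY accumulates by (1 + 0.0546)^2 = 1.11218116.
So F = 39.4259 × 1.01505625 / 1.11218116 = 35.982902 (HUF/CNY).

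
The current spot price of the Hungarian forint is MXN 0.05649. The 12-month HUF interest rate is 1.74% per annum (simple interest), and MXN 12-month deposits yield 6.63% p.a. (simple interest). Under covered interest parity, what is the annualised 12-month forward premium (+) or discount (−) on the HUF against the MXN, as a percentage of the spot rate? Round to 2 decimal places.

+4.81%

T = 1 year.
No-arbitrage forward: 0.05649 × 1.066300 / 1.017400 = 0.05920512 MXN/HUF.
Annualised premium = (F − S)/S × (1/T) = (0.05920512 − 0.05649)/0.05649 ÷ 1 = 4.81%.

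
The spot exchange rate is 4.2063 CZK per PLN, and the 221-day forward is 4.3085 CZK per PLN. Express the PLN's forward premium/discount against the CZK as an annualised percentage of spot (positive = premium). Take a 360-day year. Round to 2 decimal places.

+3.96%

T = 221/360 years.
PLN trades forward at +2.42969% vs spot over the period.
Per annum: 0.0242969 / (221/360) = 0.039579 = 3.96%.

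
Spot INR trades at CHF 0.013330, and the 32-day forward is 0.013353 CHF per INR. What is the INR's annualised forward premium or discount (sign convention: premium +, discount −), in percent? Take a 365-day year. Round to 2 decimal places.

+1.97%

T = 32/365 years.
INR trades forward at +0.17254% vs spot over the period.
×(1/T) gives 1.97% p.a.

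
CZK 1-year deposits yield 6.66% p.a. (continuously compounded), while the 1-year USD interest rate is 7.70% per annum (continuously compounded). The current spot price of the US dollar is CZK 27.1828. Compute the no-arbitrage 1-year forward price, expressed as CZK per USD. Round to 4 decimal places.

T = 1 year.
CZK accumulates by e^(0.0666×1) = 1.06886785.
USD accumulates by e^(0.0770×1) = 1.08004208.
CIP: F = S · (grow CZK)/(grow USD) = 27.1828 × 1.06886785/1.08004208 = 26.901564 CZK per USD.

26.9016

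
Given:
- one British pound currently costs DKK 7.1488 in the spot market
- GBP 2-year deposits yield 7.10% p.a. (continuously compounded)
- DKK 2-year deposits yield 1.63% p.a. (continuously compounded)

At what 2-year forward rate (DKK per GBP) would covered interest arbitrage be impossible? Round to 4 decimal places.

6.4080

T = 2 years.
DKK accumulates by e^(0.0163×2) = 1.0331372.
Growth of 1 GBP over T: e^(0.0710×2) = 1.1525766.
Forward (DKK per GBP) = 7.1488 × 1.0331372 / 1.1525766 = 6.407983.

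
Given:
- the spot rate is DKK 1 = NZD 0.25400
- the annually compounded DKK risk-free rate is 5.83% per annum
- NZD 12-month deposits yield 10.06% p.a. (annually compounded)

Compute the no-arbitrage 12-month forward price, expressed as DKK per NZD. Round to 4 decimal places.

T = 1 year.
NZD growth factor: (1 + 0.1006)^1 = 1.100600.
DKK growth factor: (1 + 0.0583)^1 = 1.058300.
Forward (NZD per DKK) = 0.254 × 1.100600 / 1.058300 = 0.2641523.
Invert for DKK per NZD: 1 / 0.2641523 = 3.7857.

3.7857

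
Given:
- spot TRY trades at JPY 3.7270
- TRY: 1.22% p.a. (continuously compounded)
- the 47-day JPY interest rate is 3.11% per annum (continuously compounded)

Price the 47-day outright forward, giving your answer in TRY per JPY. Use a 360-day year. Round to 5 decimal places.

T = 47/360 years.
JPY accumulates by e^(0.0311×47/360) = 1.0040685.
TRY accumulates by e^(0.0122×47/360) = 1.001594.
Forward (JPY per TRY) = 3.727 × 1.0040685 / 1.001594 = 3.736208.
Invert for TRY per JPY: 1 / 3.736208 = 0.26765.

0.26765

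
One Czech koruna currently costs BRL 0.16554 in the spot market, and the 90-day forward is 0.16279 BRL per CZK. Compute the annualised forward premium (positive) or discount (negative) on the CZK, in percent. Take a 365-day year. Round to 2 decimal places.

-6.74%

T = 90/365 years.
Period premium: (0.16279 − 0.16554)/0.16554 = -0.0166123.
Per annum: -0.0166123 / (90/365) = -0.067372 = -6.74%.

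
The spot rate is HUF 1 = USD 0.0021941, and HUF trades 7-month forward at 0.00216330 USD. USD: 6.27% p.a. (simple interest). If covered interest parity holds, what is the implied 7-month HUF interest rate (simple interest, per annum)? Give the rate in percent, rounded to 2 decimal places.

8.80%

T = 7/12 years.
By CIP, F/S equals the USD-to-HUF growth ratio: 0.0021633/0.0021941 = 0.9859624.
The USD side grows by 1 + 0.0627×7/12 = 1.036575.
So the HUF growth factor = 1.0513332.
(1.0513332 − 1)/T = 0.088000, i.e. 8.80%.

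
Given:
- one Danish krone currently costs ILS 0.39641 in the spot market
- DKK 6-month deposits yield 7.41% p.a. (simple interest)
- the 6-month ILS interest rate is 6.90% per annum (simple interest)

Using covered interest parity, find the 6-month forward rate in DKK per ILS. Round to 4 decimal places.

T = 6/12 years.
ILS growth factor: 1 + 0.0690×6/12 = 1.034500.
DKK growth factor: 1 + 0.0741×6/12 = 1.037050.
So F = 0.39641 × 1.034500 / 1.037050 = 0.3954353 (ILS/DKK).
Invert for DKK per ILS: 1 / 0.3954353 = 2.5289.

2.5289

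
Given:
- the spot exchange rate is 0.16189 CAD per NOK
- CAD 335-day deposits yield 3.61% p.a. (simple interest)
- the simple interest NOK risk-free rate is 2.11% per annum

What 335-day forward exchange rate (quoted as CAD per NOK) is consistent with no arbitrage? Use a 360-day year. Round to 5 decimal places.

T = 335/360 years.
CAD growth factor: 1 + 0.0361×335/360 = 1.0335931.
Growth of 1 NOK over T: 1 + 0.0211×335/360 = 1.0196347.
Forward (CAD per NOK) = 0.16189 × 1.0335931 / 1.0196347 = 0.1641062.

0.16411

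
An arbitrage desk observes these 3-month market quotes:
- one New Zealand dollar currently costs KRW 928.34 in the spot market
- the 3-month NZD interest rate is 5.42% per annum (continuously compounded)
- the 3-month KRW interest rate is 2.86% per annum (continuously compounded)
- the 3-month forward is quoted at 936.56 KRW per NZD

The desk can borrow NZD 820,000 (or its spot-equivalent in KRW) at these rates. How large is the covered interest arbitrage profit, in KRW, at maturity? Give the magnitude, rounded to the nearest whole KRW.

T = 3/12 years.
Route A — deposit NZD, sell forward: 820,000 × 1.01364221729 × 936.56 = KRW 778,456,139.12.
Route B — convert at spot, deposit KRW: 820,000 × 928.34 × 1.00717562228 = KRW 766,701,162.09.
The quoted forward overvalues NZD, so borrow KRW, buy NZD at spot, deposit the NZD at 5.42%, and sell the proceeds forward at 936.56.
Profit = 778,456,139.12 − 766,701,162.09 = KRW 11,754,977.

KRW 11,754,977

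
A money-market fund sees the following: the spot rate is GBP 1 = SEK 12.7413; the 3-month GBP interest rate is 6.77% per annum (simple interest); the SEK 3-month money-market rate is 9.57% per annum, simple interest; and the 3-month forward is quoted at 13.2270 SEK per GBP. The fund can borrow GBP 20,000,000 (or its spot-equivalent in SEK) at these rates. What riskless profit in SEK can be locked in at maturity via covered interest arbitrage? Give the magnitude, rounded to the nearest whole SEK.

SEK 8,094,627

T = 3/12 years.
Route A — deposit GBP, sell forward: 20,000,000 × 1.016925 × 13.2270 = SEK 269,017,339.50.
Route B — convert at spot, deposit SEK: 20,000,000 × 12.7413 × 1.023925 = SEK 260,922,712.05.
The quoted forward overvalues GBP, so borrow SEK, buy GBP at spot, deposit the GBP at 6.77%, and sell the proceeds forward at 13.2270.
Profit = 269,017,339.50 − 260,922,712.05 = SEK 8,094,627.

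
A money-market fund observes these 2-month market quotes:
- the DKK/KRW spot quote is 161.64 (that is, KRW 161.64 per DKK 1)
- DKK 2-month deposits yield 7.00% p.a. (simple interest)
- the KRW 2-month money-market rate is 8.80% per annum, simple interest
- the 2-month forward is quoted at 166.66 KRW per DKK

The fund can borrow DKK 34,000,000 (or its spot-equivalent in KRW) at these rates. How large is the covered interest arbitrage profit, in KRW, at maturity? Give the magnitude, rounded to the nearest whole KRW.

T = 2/12 years.
Route A — deposit DKK, sell forward: 34,000,000 × 1.011666666667 × 166.66 = KRW 5,732,548,466.67.
Route B — convert at spot, deposit KRW: 34,000,000 × 161.64 × 1.014666666667 = KRW 5,576,364,480.00.
The quoted forward overvalues DKK, so borrow KRW, buy DKK at spot, deposit the DKK at 7.00%, and sell the proceeds forward at 166.66.
Profit = 5,732,548,466.67 − 5,576,364,480.00 = KRW 156,183,987.

KRW 156,183,987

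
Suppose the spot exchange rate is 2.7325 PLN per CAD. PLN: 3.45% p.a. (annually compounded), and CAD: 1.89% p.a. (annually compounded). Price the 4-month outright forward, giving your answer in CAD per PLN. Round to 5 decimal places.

T = 4/12 years.
PLN accumulates by (1 + 0.0345)^(4/12) = 1.0113702.
CAD growth factor: (1 + 0.0189)^(4/12) = 1.0062607.
CIP: F = S · (grow PLN)/(grow CAD) = 2.7325 × 1.0113702/1.0062607 = 2.746375 PLN per CAD.
Quoted the other way: 1/2.746375 = 0.36412 CAD per PLN.

0.36412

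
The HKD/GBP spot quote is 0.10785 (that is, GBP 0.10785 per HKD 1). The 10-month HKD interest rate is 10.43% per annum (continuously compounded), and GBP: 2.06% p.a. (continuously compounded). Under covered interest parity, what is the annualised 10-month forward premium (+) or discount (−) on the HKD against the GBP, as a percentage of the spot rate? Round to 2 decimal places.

T = 10/12 years.
F = S · g_GBP/g_HKD = 0.10785 × 1.0173149/1.0908058 = 0.10058382.
Annualised premium = (F − S)/S × (1/T) = (0.10058382 − 0.10785)/0.10785 ÷ (10/12) = -8.08%.

-8.08%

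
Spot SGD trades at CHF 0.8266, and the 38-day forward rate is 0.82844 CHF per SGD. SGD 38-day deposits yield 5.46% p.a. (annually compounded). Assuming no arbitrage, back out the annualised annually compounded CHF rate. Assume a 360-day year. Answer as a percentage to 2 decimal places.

T = 38/360 years.
CIP gives F = S · g_CHF/g_SGD, so g_CHF/g_SGD = 0.82844/0.8266 = 1.0022260.
The SGD side grows by (1 + 0.0546)^(38/360) = 1.0056273.
So the CHF growth factor = 1.0078658.
r = 1.0078658^(360/38) − 1 = 0.077051 → 7.71%.

7.71%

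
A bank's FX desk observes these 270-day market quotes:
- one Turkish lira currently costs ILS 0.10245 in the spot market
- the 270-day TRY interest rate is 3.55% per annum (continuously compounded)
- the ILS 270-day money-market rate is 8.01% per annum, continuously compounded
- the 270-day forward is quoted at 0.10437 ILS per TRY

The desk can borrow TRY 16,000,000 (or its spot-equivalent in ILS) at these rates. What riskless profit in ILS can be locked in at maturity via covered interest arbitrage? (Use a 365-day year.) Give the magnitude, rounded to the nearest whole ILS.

T = 270/365 years.
Route A — deposit TRY, sell forward: 16,000,000 × 1.026608113 × 0.10437 = ILS 1,714,353.42.
Route B — convert at spot, deposit ILS: 16,000,000 × 0.10245 × 1.061042648 = ILS 1,739,261.11.
The quoted forward undervalues TRY, so borrow TRY, convert to ILS at spot, deposit the ILS at 8.01%, and buy TRY forward at 0.10437 to cover the loan.
Profit = 1,739,261.11 − 1,714,353.42 = ILS 24,908.

ILS 24,908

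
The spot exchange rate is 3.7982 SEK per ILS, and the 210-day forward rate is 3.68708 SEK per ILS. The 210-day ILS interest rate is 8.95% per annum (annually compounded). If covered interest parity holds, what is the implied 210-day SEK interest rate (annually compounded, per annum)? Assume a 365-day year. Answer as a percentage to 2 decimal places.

T = 210/365 years.
By CIP, F/S equals the SEK-to-ILS growth ratio: 3.68708/3.7982 = 0.9707440.
ILS growth factor: (1 + 0.0895)^(210/365) = 1.0505541.
So the SEK growth factor = 1.0198191.
r = 1.0198191^(365/210) − 1 = 0.034699 → 3.47%.

3.47%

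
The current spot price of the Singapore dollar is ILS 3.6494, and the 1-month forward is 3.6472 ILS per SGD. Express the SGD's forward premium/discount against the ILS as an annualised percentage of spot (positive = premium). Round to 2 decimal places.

T = 1/12 years.
SGD trades forward at -0.06028% vs spot over the period.
Per annum: -0.0006028 / (1/12) = -0.007234 = -0.72%.

-0.72%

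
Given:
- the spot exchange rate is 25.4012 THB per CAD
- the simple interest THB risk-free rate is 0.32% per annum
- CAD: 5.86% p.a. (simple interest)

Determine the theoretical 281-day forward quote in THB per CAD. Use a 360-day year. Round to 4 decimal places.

T = 281/360 years.
THB accumulates by 1 + 0.0032×281/360 = 1.00249778.
CAD growth factor: 1 + 0.0586×281/360 = 1.04574056.
So F = 25.4012 × 1.00249778 / 1.04574056 = 24.350826 (THB/CAD).

24.3508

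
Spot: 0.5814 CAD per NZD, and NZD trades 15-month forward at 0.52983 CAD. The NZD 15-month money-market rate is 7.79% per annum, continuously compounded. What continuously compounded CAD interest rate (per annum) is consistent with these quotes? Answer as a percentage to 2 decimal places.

T = 15/12 years.
F/S = 0.52983/0.5814 = 0.9113003 = (growth of CAD) / (growth of NZD).
The NZD side grows by e^(0.0779×15/12) = 1.1022736.
Hence g_CAD = 1.0045023.
r = ln(1.0045023)/(15/12) = 0.003594 → 0.36%.

0.36%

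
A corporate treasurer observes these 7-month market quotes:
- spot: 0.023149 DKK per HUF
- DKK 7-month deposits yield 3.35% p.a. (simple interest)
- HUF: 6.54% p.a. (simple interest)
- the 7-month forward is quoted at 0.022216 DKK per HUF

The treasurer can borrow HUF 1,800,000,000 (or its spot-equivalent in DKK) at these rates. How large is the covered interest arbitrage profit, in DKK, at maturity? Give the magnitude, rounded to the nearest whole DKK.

DKK 968,093

T = 7/12 years.
Route A — deposit HUF, sell forward: 1,800,000,000 × 1.038150 × 0.022216 = DKK 41,514,372.72.
Route B — convert at spot, deposit DKK: 1,800,000,000 × 0.023149 × 1.0195416667 = DKK 42,482,466.08.
The quoted forward undervalues HUF, so borrow HUF, convert to DKK at spot, deposit the DKK at 3.35%, and buy HUF forward at 0.022216 to cover the loan.
Arbitrage profit = |41,514,372.72 − 42,482,466.08| = DKK 968,093.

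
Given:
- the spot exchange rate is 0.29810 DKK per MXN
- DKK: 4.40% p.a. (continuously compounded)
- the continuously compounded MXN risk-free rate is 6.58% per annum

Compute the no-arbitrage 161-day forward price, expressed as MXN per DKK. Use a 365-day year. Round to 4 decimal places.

3.3870

T = 161/365 years.
DKK accumulates by e^(0.0440×161/365) = 1.0195978.
MXN accumulates by e^(0.0658×161/365) = 1.0294494.
CIP: F = S · (grow DKK)/(grow MXN) = 0.2981 × 1.0195978/1.0294494 = 0.2952472 DKK per MXN.
Invert for MXN per DKK: 1 / 0.2952472 = 3.3870.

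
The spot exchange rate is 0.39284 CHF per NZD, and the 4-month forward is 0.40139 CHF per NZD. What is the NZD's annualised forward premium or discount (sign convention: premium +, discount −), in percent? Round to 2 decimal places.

+6.53%

T = 4/12 years.
(F − S)/S = (0.40139 − 0.39284)/0.39284 = 0.0217646.
Per annum: 0.0217646 / (4/12) = 0.065294 = 6.53%.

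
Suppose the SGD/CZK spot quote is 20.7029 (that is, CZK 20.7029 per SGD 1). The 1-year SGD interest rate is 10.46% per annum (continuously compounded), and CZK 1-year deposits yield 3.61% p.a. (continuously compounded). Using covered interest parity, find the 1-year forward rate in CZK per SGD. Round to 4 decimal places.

19.3322

T = 1 year.
CZK growth factor: e^(0.0361×1) = 1.03675952.
SGD accumulates by e^(0.1046×1) = 1.11026641.
CIP: F = S · (grow CZK)/(grow SGD) = 20.7029 × 1.03675952/1.11026641 = 19.332233 CZK per SGD.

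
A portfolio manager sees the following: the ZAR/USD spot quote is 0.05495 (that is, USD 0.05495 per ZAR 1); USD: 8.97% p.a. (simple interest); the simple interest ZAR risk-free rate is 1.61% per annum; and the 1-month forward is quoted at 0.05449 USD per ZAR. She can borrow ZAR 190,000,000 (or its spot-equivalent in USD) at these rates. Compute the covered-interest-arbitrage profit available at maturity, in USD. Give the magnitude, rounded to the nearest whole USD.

T = 1/12 years.
Invest the ZAR and cover forward: 190,000,000 × 1.0013416667 × 0.05449 = USD 10,366,990.41.
Convert at spot and invest in USD: 190,000,000 × 0.05495 × 1.007475 = USD 10,518,542.74.
The quoted forward undervalues ZAR, so borrow ZAR, convert to USD at spot, deposit the USD at 8.97%, and buy ZAR forward at 0.05449 to cover the loan.
Profit = 10,518,542.74 − 10,366,990.41 = USD 151,552.

USD 151,552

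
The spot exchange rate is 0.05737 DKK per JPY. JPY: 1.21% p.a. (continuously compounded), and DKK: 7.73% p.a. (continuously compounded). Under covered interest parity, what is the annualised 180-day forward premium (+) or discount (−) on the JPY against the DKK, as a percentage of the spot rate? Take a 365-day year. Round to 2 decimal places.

+6.63%

T = 180/365 years.
No-arbitrage forward: 0.05737 × 1.0388565 / 1.005985 = 0.05924462 DKK/JPY.
Annualised premium = (F − S)/S × (1/T) = (0.05924462 − 0.05737)/0.05737 ÷ (180/365) = 6.63%.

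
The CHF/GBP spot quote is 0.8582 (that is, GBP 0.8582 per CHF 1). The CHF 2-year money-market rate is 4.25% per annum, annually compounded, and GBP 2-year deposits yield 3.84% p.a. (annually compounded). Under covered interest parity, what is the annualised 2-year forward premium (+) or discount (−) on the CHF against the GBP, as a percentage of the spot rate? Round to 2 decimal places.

-0.39%

T = 2 years.
No-arbitrage forward: 0.8582 × 1.0782746 / 1.0868062 = 0.8514630 GBP/CHF.
Annualised premium = (F − S)/S × (1/T) = (0.8514630 − 0.8582)/0.8582 ÷ 2 = -0.39%.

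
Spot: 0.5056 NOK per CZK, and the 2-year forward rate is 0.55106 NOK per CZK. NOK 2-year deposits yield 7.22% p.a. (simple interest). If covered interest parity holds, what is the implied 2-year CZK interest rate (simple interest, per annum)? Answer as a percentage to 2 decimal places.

2.50%

T = 2 years.
By CIP, F/S equals the NOK-to-CZK growth ratio: 0.55106/0.5056 = 1.0899130.
The NOK side grows by 1 + 0.0722×2 = 1.144400.
That pins the CZK growth at 1.0499921.
r = (1.0499921 − 1)/2 = 0.024996 → 2.50%.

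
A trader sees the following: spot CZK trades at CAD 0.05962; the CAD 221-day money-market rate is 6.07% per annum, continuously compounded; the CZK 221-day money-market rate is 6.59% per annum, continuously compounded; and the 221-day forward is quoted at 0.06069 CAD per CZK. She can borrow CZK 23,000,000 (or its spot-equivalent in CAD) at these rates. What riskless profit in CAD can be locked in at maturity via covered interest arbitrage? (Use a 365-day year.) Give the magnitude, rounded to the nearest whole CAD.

T = 221/365 years.
Route A — deposit CZK, sell forward: 23,000,000 × 1.040707839 × 0.06069 = CAD 1,452,692.85.
Route B — convert at spot, deposit CAD: 23,000,000 × 0.05962 × 1.03743633 = CAD 1,422,594.94.
The quoted forward overvalues CZK, so borrow CAD, buy CZK at spot, deposit the CZK at 6.59%, and sell the proceeds forward at 0.06069.
Profit = 1,452,692.85 − 1,422,594.94 = CAD 30,098.

CAD 30,098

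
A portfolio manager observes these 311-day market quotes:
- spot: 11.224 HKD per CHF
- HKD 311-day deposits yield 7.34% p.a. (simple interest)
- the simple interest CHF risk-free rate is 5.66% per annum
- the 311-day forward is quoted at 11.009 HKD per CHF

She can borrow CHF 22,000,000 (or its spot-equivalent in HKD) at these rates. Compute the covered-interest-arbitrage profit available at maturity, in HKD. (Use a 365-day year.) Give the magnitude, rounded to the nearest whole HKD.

HKD 8,492,766

T = 311/365 years.
Invest the CHF and cover forward: 22,000,000 × 1.04822630137 × 11.009 = HKD 253,878,313.74.
Convert at spot and invest in HKD: 22,000,000 × 11.224 × 1.06254082192 = HKD 262,371,080.08.
The quoted forward undervalues CHF, so borrow CHF, convert to HKD at spot, deposit the HKD at 7.34%, and buy CHF forward at 11.009 to cover the loan.
The gap between the two covered legs is HKD 8,492,766.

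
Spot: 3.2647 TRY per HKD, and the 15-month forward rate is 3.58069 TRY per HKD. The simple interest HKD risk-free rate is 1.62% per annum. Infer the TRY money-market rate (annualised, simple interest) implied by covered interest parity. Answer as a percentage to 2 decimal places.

T = 15/12 years.
By CIP, F/S equals the TRY-to-HKD growth ratio: 3.58069/3.2647 = 1.0967899.
HKD growth factor: 1 + 0.0162×15/12 = 1.020250.
That pins the TRY growth at 1.1189999.
r = (1.1189999 − 1)/(15/12) = 0.095200 → 9.52%.

9.52%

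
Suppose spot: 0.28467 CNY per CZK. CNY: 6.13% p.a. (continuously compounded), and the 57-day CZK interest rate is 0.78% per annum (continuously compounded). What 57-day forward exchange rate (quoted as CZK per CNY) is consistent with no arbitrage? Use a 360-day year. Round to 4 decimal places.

T = 57/360 years.
CNY growth factor: e^(0.0613×57/360) = 1.0097531.
CZK accumulates by e^(0.0078×57/360) = 1.0012358.
CIP: F = S · (grow CNY)/(grow CZK) = 0.28467 × 1.0097531/1.0012358 = 0.2870916 CNY per CZK.
Quoted the other way: 1/0.2870916 = 3.4832 CZK per CNY.

3.4832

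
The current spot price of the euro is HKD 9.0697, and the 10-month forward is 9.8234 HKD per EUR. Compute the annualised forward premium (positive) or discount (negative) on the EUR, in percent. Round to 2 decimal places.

+9.97%

T = 10/12 years.
Period premium: (9.8234 − 9.0697)/9.0697 = 0.0831009.
Annualise by dividing by T: 0.0831009 / (10/12) = 0.099721 → 9.97%.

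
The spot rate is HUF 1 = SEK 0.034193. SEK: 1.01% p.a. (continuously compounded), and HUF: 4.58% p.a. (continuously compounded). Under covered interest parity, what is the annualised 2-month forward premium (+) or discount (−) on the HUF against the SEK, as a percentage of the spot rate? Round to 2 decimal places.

-3.56%

T = 2/12 years.
No-arbitrage forward: 0.034193 × 1.0016848 / 1.0076625 = 0.033990159 SEK/HUF.
Annualised premium = (F − S)/S × (1/T) = (0.033990159 − 0.034193)/0.034193 ÷ (2/12) = -3.56%.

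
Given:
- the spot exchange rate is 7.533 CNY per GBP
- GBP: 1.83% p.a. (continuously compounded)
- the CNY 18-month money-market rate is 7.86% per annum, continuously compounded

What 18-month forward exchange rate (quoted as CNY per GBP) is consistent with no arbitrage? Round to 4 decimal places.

T = 18/12 years.
CNY accumulates by e^(0.0786×18/12) = 1.1251316.
GBP accumulates by e^(0.0183×18/12) = 1.0278302.
So F = 7.533 × 1.1251316 / 1.0278302 = 8.246125 (CNY/GBP).

8.2461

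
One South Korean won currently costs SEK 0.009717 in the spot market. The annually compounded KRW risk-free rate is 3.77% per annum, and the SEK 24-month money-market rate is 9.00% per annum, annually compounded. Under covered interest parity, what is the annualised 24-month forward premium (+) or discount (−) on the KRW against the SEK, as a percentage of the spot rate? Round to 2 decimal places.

T = 2 years.
No-arbitrage forward: 0.009717 × 1.188100 / 1.0768213 = 0.010721155 SEK/KRW.
Annualised premium = (F − S)/S × (1/T) = (0.010721155 − 0.009717)/0.009717 ÷ 2 = 5.17%.

+5.17%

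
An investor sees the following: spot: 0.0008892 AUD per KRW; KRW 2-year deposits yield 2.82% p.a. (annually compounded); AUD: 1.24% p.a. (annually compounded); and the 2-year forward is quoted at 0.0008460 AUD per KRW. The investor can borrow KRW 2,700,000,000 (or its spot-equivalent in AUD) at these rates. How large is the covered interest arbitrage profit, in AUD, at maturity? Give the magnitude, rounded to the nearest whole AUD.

AUD 45,905

T = 2 years.
Invest the KRW and cover forward: 2,700,000,000 × 1.05719524 × 0.0008460 = AUD 2,414,845.37.
Convert at spot and invest in AUD: 2,700,000,000 × 0.0008892 × 1.02495376 = AUD 2,460,749.99.
The quoted forward undervalues KRW, so borrow KRW, convert to AUD at spot, deposit the AUD at 1.24%, and buy KRW forward at 0.0008460 to cover the loan.
Arbitrage profit = |2,414,845.37 − 2,460,749.99| = AUD 45,905.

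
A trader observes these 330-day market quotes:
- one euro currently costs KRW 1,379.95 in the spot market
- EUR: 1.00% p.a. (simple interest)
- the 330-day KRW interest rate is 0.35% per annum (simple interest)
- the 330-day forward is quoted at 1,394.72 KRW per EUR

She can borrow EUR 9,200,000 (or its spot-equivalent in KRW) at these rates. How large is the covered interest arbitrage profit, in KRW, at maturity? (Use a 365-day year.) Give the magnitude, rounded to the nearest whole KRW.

T = 330/365 years.
Route A — deposit EUR, sell forward: 9,200,000 × 1.00904109589 × 1394.72 = KRW 12,947,434,134.79.
Route B — convert at spot, deposit KRW: 9,200,000 × 1379.95 × 1.003164383562 = KRW 12,735,713,558.09.
The quoted forward overvalues EUR, so borrow KRW, buy EUR at spot, deposit the EUR at 1.00%, and sell the proceeds forward at 1,394.72.
Profit = 12,947,434,134.79 − 12,735,713,558.09 = KRW 211,720,577.

KRW 211,720,577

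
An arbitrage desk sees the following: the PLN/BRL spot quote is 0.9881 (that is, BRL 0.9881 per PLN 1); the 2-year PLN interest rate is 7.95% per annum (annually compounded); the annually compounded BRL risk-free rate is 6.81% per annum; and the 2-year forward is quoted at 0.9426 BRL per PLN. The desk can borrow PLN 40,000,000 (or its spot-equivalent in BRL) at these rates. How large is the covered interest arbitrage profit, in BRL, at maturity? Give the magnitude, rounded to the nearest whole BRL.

T = 2 years.
Invest the PLN and cover forward: 40,000,000 × 1.16532025 × 0.9426 = BRL 43,937,234.71.
Convert at spot and invest in BRL: 40,000,000 × 0.9881 × 1.14083761 = BRL 45,090,465.70.
The quoted forward undervalues PLN, so borrow PLN, convert to BRL at spot, deposit the BRL at 6.81%, and buy PLN forward at 0.9426 to cover the loan.
Arbitrage profit = |43,937,234.71 − 45,090,465.70| = BRL 1,153,231.

BRL 1,153,231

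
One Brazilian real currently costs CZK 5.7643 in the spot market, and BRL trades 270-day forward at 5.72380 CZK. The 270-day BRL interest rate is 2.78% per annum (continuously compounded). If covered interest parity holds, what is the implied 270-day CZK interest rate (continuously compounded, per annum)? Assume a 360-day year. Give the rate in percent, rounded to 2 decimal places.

1.84%

T = 270/360 years.
By CIP, F/S equals the CZK-to-BRL growth ratio: 5.7238/5.7643 = 0.9929740.
The BRL side grows by e^(0.0278×270/360) = 1.0210689.
So the CZK growth factor = 1.0138949.
r = ln(1.0138949)/(270/360) = 0.018399 → 1.84%.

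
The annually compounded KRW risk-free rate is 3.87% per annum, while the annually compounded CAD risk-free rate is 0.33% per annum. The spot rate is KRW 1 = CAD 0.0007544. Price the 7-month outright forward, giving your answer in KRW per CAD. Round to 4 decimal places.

1352.6422

T = 7/12 years.
CAD accumulates by (1 + 0.0033)^(7/12) = 1.0019236786.
KRW accumulates by (1 + 0.0387)^(7/12) = 1.0223962395.
Forward (CAD per KRW) = 0.0007544 × 1.0019236786 / 1.0223962395 = 0.0007392938216.
Quoted the other way: 1/0.0007392938216 = 1352.6422 KRW per CAD.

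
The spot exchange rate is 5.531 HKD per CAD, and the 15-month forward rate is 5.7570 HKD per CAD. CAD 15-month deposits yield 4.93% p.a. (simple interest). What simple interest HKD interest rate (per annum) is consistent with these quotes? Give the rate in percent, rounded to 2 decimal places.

T = 15/12 years.
By CIP, F/S equals the HKD-to-CAD growth ratio: 5.757/5.531 = 1.0408606.
CAD growth factor: 1 + 0.0493×15/12 = 1.061625.
That pins the HKD growth at 1.1050036.
r = (1.1050036 − 1)/(15/12) = 0.084003 → 8.40%.

8.40%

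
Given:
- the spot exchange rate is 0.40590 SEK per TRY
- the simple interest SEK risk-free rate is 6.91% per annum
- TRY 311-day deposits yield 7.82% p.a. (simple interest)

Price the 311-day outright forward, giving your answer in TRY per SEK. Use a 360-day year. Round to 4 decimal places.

T = 311/360 years.
SEK growth factor: 1 + 0.0691×311/360 = 1.0596947.
TRY accumulates by 1 + 0.0782×311/360 = 1.0675561.
Forward (SEK per TRY) = 0.4059 × 1.0596947 / 1.0675561 = 0.4029110.
Quoted the other way: 1/0.4029110 = 2.4819 TRY per SEK.

2.4819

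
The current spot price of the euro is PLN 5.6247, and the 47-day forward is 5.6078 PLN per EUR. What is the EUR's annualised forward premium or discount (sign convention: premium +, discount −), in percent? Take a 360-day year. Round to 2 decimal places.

T = 47/360 years.
EUR trades forward at -0.30046% vs spot over the period.
×(1/T) gives -2.30% p.a.

-2.30%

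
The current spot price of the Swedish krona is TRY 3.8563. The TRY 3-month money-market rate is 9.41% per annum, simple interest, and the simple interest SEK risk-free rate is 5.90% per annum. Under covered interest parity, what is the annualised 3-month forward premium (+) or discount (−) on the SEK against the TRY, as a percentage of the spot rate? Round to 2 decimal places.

T = 3/12 years.
CIP forward (TRY per SEK) = 3.8563 × 1.023525/1.014750 = 3.8896472.
(F − S)/S ÷ T = (3.8896472 − 3.8563)/3.8563/(3/12) = 0.034590 → 3.46%.

+3.46%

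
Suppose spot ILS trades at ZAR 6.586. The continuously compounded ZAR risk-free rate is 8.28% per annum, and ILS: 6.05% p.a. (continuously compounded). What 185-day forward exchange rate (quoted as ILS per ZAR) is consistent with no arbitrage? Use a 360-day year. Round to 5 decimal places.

T = 185/360 years.
ZAR accumulates by e^(0.0828×185/360) = 1.0434682.
ILS accumulates by e^(0.0605×185/360) = 1.0315786.
So F = 6.586 × 1.0434682 / 1.0315786 = 6.661908 (ZAR/ILS).
Quoted the other way: 1/6.661908 = 0.15011 ILS per ZAR.

0.15011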